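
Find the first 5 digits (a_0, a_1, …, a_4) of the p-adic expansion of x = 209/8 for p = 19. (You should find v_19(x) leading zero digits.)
(a_0, …, a_4) = (0, 18, 11, 16, 11)

v_19(209/8) = 1, so a_0 = ... = a_0 = 0. Factor out: x = 19^1 · u with u = 11/8 a unit in ℤ_19. Expand u iteratively via a_{v+i} = u_i mod 19, u_{i+1} = (u_i − a_{v+i})/19:
  u_0 = 11/8;  a_1 = 18;  u_1 = (u_0 − 18)/19 = -7/8
  u_1 = -7/8;  a_2 = 11;  u_2 = (u_1 − 11)/19 = -5/8
  u_2 = -5/8;  a_3 = 16;  u_3 = (u_2 − 16)/19 = -7/8
  u_3 = -7/8;  a_4 = 11;  u_4 = (u_3 − 11)/19 = -5/8
Digits: (0, 18, 11, 16, 11).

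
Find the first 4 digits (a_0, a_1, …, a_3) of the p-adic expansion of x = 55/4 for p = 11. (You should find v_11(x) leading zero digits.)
(a_0, …, a_3) = (0, 4, 8, 2)

v_11(55/4) = 1, so a_0 = ... = a_0 = 0. Factor out: x = 11^1 · u with u = 5/4 a unit in ℤ_11. Expand u iteratively via a_{v+i} = u_i mod 11, u_{i+1} = (u_i − a_{v+i})/11:
  u_0 = 5/4;  a_1 = 4;  u_1 = (u_0 − 4)/11 = -1/4
  u_1 = -1/4;  a_2 = 8;  u_2 = (u_1 − 8)/11 = -3/4
  u_2 = -3/4;  a_3 = 2;  u_3 = (u_2 − 2)/11 = -1/4
Digits: (0, 4, 8, 2).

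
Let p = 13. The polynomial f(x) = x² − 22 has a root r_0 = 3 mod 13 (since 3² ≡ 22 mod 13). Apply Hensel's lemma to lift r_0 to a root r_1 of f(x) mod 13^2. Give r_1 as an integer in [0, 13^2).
r_1 = 146 (mod 169)

Hensel's recurrence: r_{i+1} = r_i − f(r_i)·(f′(r_i))^{-1} mod 13^{i+2}, with f′(x) = 2x. Iterate:
  r_0 = 3 (mod 13)
  r_1 = 146 (mod 169)
Final: r_1 = 146, and one checks f(r_1) ≡ 0 mod 13^2.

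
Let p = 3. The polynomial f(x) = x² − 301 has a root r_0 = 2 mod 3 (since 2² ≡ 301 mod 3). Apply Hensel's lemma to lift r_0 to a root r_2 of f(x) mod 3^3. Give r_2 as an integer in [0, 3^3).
r_2 = 2 (mod 27)

Hensel's recurrence: r_{i+1} = r_i − f(r_i)·(f′(r_i))^{-1} mod 3^{i+2}, with f′(x) = 2x. Iterate:
  r_0 = 2 (mod 3)
  r_1 = 2 (mod 9)
  r_2 = 2 (mod 27)
Final: r_2 = 2, and one checks f(r_2) ≡ 0 mod 3^3.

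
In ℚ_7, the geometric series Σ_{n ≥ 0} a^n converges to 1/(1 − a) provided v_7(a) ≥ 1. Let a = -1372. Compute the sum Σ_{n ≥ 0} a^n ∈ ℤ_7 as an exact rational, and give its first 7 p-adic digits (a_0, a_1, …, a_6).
Σ a^n = 1/(1 − a) = 1/1373;  first 7 digits = (1, 0, 0, 3, 6, 6, 1)

v_7(a) = 3 ≥ 1, so the series converges in ℤ_7 to 1/(1 − a) = 1/(1 − (-1372)) = 1/1373. Expand this rational in ℤ_7: compute digits iteratively via d_i = x_i mod 7, x_{i+1} = (x_i − d_i)/7. The first 7 digits are (1, 0, 0, 3, 6, 6, 1).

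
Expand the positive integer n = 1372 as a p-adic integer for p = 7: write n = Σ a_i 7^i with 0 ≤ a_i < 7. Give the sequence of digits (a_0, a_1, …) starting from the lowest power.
(a_0, a_1, …) = (0, 0, 0, 4)

Repeated division by 7 gives the digits low-to-high: 1372 = 4·7^3. Digit sequence: (0, 0, 0, 4).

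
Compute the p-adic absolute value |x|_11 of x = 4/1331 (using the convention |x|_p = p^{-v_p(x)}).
|4/1331|_11 = 1331

Step 1 — compute v_11(x) by factoring powers of 11 out of the numerator and denominator: v_11(4/1331) = -3. Step 2 — apply |x|_p = p^{-v_p(x)} = 11^{3} = 1331.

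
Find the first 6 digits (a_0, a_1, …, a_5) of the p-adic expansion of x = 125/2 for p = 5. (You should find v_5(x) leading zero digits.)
(a_0, …, a_5) = (0, 0, 0, 3, 2, 2)

v_5(125/2) = 3, so a_0 = ... = a_2 = 0. Factor out: x = 5^3 · u with u = 1/2 a unit in ℤ_5. Expand u iteratively via a_{v+i} = u_i mod 5, u_{i+1} = (u_i − a_{v+i})/5:
  u_0 = 1/2;  a_3 = 3;  u_1 = (u_0 − 3)/5 = -1/2
  u_1 = -1/2;  a_4 = 2;  u_2 = (u_1 − 2)/5 = -1/2
  u_2 = -1/2;  a_5 = 2;  u_3 = (u_2 − 2)/5 = -1/2
Digits: (0, 0, 0, 3, 2, 2).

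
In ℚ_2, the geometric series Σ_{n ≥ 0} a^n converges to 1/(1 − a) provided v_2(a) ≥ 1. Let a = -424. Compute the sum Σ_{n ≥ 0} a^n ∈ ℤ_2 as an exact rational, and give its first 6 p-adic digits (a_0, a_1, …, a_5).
Σ a^n = 1/(1 − a) = 1/425;  first 6 digits = (1, 0, 0, 1, 1, 0)

v_2(a) = 3 ≥ 1, so the series converges in ℤ_2 to 1/(1 − a) = 1/(1 − (-424)) = 1/425. Expand this rational in ℤ_2: compute digits iteratively via d_i = x_i mod 2, x_{i+1} = (x_i − d_i)/2. The first 6 digits are (1, 0, 0, 1, 1, 0).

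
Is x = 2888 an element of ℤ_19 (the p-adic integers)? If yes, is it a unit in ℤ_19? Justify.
x ∈ ℤ_19 but not a unit; v_19(x) = 2 > 0

ℤ_19 = {x ∈ ℚ_19 : v_19(x) ≥ 0} and ℤ_19^× = {x ∈ ℤ_19 : v_19(x) = 0}. Here v_19(2888) = v_19(num) − v_19(den) = 2; compare against these criteria.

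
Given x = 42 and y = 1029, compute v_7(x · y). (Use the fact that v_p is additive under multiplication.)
v_7(43218) = 4

v_p(x) = 1 (factor: 42 = 7^1 · 6); v_p(y) = 3 (factor: 1029 = 7^3 · 3). Additivity: v_p(xy) = v_p(x) + v_p(y) = 1 + 3 = 4. (Direct check: xy = 43218 = 7^4 · (18).)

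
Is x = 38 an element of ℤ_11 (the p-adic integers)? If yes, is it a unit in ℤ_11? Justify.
x ∈ ℤ_11^× (unit); v_11(x) = 0

ℤ_11 = {x ∈ ℚ_11 : v_11(x) ≥ 0} and ℤ_11^× = {x ∈ ℤ_11 : v_11(x) = 0}. Here v_11(38) = v_11(num) − v_11(den) = 0; compare against these criteria.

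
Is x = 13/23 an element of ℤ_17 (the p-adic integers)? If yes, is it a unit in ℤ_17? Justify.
x ∈ ℤ_17^× (unit); v_17(x) = 0

ℤ_17 = {x ∈ ℚ_17 : v_17(x) ≥ 0} and ℤ_17^× = {x ∈ ℤ_17 : v_17(x) = 0}. Here v_17(13/23) = v_17(num) − v_17(den) = 0; compare against these criteria.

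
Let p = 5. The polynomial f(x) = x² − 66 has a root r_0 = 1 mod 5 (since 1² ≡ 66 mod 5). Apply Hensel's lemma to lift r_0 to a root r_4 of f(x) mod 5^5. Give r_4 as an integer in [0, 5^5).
r_4 = 2021 (mod 3125)

Hensel's recurrence: r_{i+1} = r_i − f(r_i)·(f′(r_i))^{-1} mod 5^{i+2}, with f′(x) = 2x. Iterate:
  r_0 = 1 (mod 5)
  r_1 = 21 (mod 25)
  r_2 = 21 (mod 125)
  r_3 = 146 (mod 625)
  r_4 = 2021 (mod 3125)
Final: r_4 = 2021, and one checks f(r_4) ≡ 0 mod 5^5.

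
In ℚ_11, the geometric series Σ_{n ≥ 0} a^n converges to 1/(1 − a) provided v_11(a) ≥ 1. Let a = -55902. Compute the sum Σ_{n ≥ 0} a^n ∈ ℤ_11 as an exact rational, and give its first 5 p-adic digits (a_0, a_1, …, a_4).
Σ a^n = 1/(1 − a) = 1/55903;  first 5 digits = (1, 0, 0, 2, 7)

v_11(a) = 3 ≥ 1, so the series converges in ℤ_11 to 1/(1 − a) = 1/(1 − (-55902)) = 1/55903. Expand this rational in ℤ_11: compute digits iteratively via d_i = x_i mod 11, x_{i+1} = (x_i − d_i)/11. The first 5 digits are (1, 0, 0, 2, 7).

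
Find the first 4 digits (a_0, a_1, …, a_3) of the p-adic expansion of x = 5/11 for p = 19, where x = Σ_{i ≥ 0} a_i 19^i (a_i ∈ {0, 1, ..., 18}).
(a_0, …, a_3) = (16, 13, 1, 12)

v_19(5/11) = 0 (numerator and denominator both coprime to 19), so x ∈ ℤ_19^×. Compute digits iteratively via a_i = x_i mod 19, x_{i+1} = (x_i − a_i)/19, with x_0 = x:
  x_0 = 5/11;  a_0 = 16;  x_1 = (x_0 − 16)/19 = -9/11
  x_1 = -9/11;  a_1 = 13;  x_2 = (x_1 − 13)/19 = -8/11
  x_2 = -8/11;  a_2 = 1;  x_3 = (x_2 − 1)/19 = -1/11
  x_3 = -1/11;  a_3 = 12;  x_4 = (x_3 − 12)/19 = -7/11
Digits: (16, 13, 1, 12).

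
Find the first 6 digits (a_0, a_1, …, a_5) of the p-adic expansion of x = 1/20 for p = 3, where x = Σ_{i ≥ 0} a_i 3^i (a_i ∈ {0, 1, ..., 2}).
(a_0, …, a_5) = (2, 1, 2, 2, 1, 1)

v_3(1/20) = 0 (numerator and denominator both coprime to 3), so x ∈ ℤ_3^×. Compute digits iteratively via a_i = x_i mod 3, x_{i+1} = (x_i − a_i)/3, with x_0 = x:
  x_0 = 1/20;  a_0 = 2;  x_1 = (x_0 − 2)/3 = -13/20
  x_1 = -13/20;  a_1 = 1;  x_2 = (x_1 − 1)/3 = -11/20
  x_2 = -11/20;  a_2 = 2;  x_3 = (x_2 − 2)/3 = -17/20
  x_3 = -17/20;  a_3 = 2;  x_4 = (x_3 − 2)/3 = -19/20
  x_4 = -19/20;  a_4 = 1;  x_5 = (x_4 − 1)/3 = -13/20
  x_5 = -13/20;  a_5 = 1;  x_6 = (x_5 − 1)/3 = -11/20
Digits: (2, 1, 2, 2, 1, 1).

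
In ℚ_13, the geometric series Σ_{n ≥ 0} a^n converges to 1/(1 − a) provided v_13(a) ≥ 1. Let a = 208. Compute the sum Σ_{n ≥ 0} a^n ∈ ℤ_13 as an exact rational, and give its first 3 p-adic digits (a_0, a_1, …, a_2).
Σ a^n = 1/(1 − a) = -1/207;  first 3 digits = (1, 3, 10)

v_13(a) = 1 ≥ 1, so the series converges in ℤ_13 to 1/(1 − a) = 1/(1 − 208) = -1/207. Expand this rational in ℤ_13: compute digits iteratively via d_i = x_i mod 13, x_{i+1} = (x_i − d_i)/13. The first 3 digits are (1, 3, 10).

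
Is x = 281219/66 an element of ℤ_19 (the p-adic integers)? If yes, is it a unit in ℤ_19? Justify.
x ∈ ℤ_19 but not a unit; v_19(x) = 3 > 0

ℤ_19 = {x ∈ ℚ_19 : v_19(x) ≥ 0} and ℤ_19^× = {x ∈ ℤ_19 : v_19(x) = 0}. Here v_19(281219/66) = v_19(num) − v_19(den) = 3; compare against these criteria.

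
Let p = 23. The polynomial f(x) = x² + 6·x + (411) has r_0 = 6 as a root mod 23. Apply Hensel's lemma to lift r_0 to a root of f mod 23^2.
r_1 = 420 (mod 529)

Hensel: r_{i+1} = r_i − f(r_i)·(f′(r_i))^{-1} mod 23^{i+2}, f′(x) = 2x + 6. Iterate:
  r_0 = 6 (mod 23)
  r_1 = 420 (mod 529)
Final: r = 420 satisfies f(r) ≡ 0 mod 23^2.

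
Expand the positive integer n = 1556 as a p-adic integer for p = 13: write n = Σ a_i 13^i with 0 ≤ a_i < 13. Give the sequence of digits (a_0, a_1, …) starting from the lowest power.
(a_0, a_1, …) = (9, 2, 9)

Repeated division by 13 gives the digits low-to-high: 1556 = 9 + 2·13^1 + 9·13^2. Digit sequence: (9, 2, 9).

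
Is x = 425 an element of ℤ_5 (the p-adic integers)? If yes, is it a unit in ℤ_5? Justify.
x ∈ ℤ_5 but not a unit; v_5(x) = 2 > 0

ℤ_5 = {x ∈ ℚ_5 : v_5(x) ≥ 0} and ℤ_5^× = {x ∈ ℤ_5 : v_5(x) = 0}. Here v_5(425) = v_5(num) − v_5(den) = 2; compare against these criteria.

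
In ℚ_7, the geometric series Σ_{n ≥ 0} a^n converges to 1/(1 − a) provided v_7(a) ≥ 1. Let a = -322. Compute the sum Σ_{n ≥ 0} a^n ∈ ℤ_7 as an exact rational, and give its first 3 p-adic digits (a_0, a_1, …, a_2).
Σ a^n = 1/(1 − a) = 1/323;  first 3 digits = (1, 3, 2)

v_7(a) = 1 ≥ 1, so the series converges in ℤ_7 to 1/(1 − a) = 1/(1 − (-322)) = 1/323. Expand this rational in ℤ_7: compute digits iteratively via d_i = x_i mod 7, x_{i+1} = (x_i − d_i)/7. The first 3 digits are (1, 3, 2).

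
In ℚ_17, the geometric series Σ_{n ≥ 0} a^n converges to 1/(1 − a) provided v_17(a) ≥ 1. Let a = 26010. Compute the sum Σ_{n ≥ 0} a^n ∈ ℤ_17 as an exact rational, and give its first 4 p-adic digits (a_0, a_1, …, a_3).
Σ a^n = 1/(1 − a) = -1/26009;  first 4 digits = (1, 0, 5, 5)

v_17(a) = 2 ≥ 1, so the series converges in ℤ_17 to 1/(1 − a) = 1/(1 − 26010) = -1/26009. Expand this rational in ℤ_17: compute digits iteratively via d_i = x_i mod 17, x_{i+1} = (x_i − d_i)/17. The first 4 digits are (1, 0, 5, 5).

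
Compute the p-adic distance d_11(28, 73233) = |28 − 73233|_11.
d_11(28, 73233) = 1/14641

Step 1 — x − y = 28 − 73233 = -73205. Step 2 — v_11(-73205) = 4 (factor: -73205 = −(11^4 · 5); the sign does not affect v_p). Step 3 — |x − y|_11 = 11^{-4} = 1/14641.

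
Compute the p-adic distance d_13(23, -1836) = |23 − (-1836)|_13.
d_13(23, -1836) = 1/169

Step 1 — x − y = 23 − (-1836) = 1859. Step 2 — v_13(1859) = 2 (factor: 1859 = (13^2 · 11); the sign does not affect v_p). Step 3 — |x − y|_13 = 13^{-2} = 1/169.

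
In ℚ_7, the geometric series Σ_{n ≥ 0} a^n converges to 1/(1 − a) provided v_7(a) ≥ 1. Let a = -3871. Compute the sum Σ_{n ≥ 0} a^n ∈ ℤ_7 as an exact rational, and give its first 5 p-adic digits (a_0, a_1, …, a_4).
Σ a^n = 1/(1 − a) = 1/3872;  first 5 digits = (1, 0, 5, 2, 2)

v_7(a) = 2 ≥ 1, so the series converges in ℤ_7 to 1/(1 − a) = 1/(1 − (-3871)) = 1/3872. Expand this rational in ℤ_7: compute digits iteratively via d_i = x_i mod 7, x_{i+1} = (x_i − d_i)/7. The first 5 digits are (1, 0, 5, 2, 2).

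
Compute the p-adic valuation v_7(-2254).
v_7(-2254) = 2

v_7(n) is the largest exponent k such that 7^k divides n. Factor out: -2254 = -7^2 · 46. (Sign doesn't affect v_p.) So v_7(-2254) = 2.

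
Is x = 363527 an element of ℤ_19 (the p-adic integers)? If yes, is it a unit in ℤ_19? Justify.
x ∈ ℤ_19 but not a unit; v_19(x) = 3 > 0

ℤ_19 = {x ∈ ℚ_19 : v_19(x) ≥ 0} and ℤ_19^× = {x ∈ ℤ_19 : v_19(x) = 0}. Here v_19(363527) = v_19(num) − v_19(den) = 3; compare against these criteria.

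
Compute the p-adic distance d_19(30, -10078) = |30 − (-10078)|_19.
d_19(30, -10078) = 1/361

Step 1 — x − y = 30 − (-10078) = 10108. Step 2 — v_19(10108) = 2 (factor: 10108 = (19^2 · 28); the sign does not affect v_p). Step 3 — |x − y|_19 = 19^{-2} = 1/361.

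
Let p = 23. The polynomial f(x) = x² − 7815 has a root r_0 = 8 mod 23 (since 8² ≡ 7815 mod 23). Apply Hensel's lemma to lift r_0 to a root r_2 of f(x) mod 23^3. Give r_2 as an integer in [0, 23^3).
r_2 = 7138 (mod 12167)

Hensel's recurrence: r_{i+1} = r_i − f(r_i)·(f′(r_i))^{-1} mod 23^{i+2}, with f′(x) = 2x. Iterate:
  r_0 = 8 (mod 23)
  r_1 = 261 (mod 529)
  r_2 = 7138 (mod 12167)
Final: r_2 = 7138, and one checks f(r_2) ≡ 0 mod 23^3.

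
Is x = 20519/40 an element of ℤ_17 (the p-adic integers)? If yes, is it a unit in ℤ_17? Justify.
x ∈ ℤ_17 but not a unit; v_17(x) = 2 > 0

ℤ_17 = {x ∈ ℚ_17 : v_17(x) ≥ 0} and ℤ_17^× = {x ∈ ℤ_17 : v_17(x) = 0}. Here v_17(20519/40) = v_17(num) − v_17(den) = 2; compare against these criteria.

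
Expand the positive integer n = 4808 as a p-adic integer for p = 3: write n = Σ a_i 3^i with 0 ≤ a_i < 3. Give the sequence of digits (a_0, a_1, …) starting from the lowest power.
(a_0, a_1, …) = (2, 0, 0, 1, 2, 1, 0, 2)

Repeated division by 3 gives the digits low-to-high: 4808 = 2 + 1·3^3 + 2·3^4 + 1·3^5 + 2·3^7. Digit sequence: (2, 0, 0, 1, 2, 1, 0, 2).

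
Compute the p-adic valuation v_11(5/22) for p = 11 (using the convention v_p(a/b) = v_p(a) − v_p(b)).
v_11(5/22) = -1

Factor powers of 11 from the numerator and denominator of the reduced fraction: 5 = 11^0 · 5 and 22 = 11^1 · 2. Apply v_p(a/b) = v_p(a) − v_p(b): v_11(5/22) = 0 − 1 = -1.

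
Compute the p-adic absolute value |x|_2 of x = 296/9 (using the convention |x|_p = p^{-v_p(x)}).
|296/9|_2 = 1/8

Step 1 — compute v_2(x) by factoring powers of 2 out of the numerator and denominator: v_2(296/9) = 3. Step 2 — apply |x|_p = p^{-v_p(x)} = 2^{-3} = 1/8.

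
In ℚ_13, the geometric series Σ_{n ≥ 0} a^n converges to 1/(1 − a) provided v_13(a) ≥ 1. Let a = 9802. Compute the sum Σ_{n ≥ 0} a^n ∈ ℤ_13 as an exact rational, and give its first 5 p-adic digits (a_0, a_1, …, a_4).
Σ a^n = 1/(1 − a) = -1/9801;  first 5 digits = (1, 0, 6, 4, 10)

v_13(a) = 2 ≥ 1, so the series converges in ℤ_13 to 1/(1 − a) = 1/(1 − 9802) = -1/9801. Expand this rational in ℤ_13: compute digits iteratively via d_i = x_i mod 13, x_{i+1} = (x_i − d_i)/13. The first 5 digits are (1, 0, 6, 4, 10).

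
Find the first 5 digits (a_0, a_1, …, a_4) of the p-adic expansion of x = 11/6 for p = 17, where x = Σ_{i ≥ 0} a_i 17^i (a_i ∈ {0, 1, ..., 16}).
(a_0, …, a_4) = (16, 2, 14, 2, 14)

v_17(11/6) = 0 (numerator and denominator both coprime to 17), so x ∈ ℤ_17^×. Compute digits iteratively via a_i = x_i mod 17, x_{i+1} = (x_i − a_i)/17, with x_0 = x:
  x_0 = 11/6;  a_0 = 16;  x_1 = (x_0 − 16)/17 = -5/6
  x_1 = -5/6;  a_1 = 2;  x_2 = (x_1 − 2)/17 = -1/6
  x_2 = -1/6;  a_2 = 14;  x_3 = (x_2 − 14)/17 = -5/6
  x_3 = -5/6;  a_3 = 2;  x_4 = (x_3 − 2)/17 = -1/6
  x_4 = -1/6;  a_4 = 14;  x_5 = (x_4 − 14)/17 = -5/6
Digits: (16, 2, 14, 2, 14).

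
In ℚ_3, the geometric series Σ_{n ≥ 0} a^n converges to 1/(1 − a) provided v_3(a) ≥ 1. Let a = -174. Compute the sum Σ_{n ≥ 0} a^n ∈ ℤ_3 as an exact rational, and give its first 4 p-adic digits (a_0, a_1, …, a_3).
Σ a^n = 1/(1 − a) = 1/175;  first 4 digits = (1, 2, 2, 0)

v_3(a) = 1 ≥ 1, so the series converges in ℤ_3 to 1/(1 − a) = 1/(1 − (-174)) = 1/175. Expand this rational in ℤ_3: compute digits iteratively via d_i = x_i mod 3, x_{i+1} = (x_i − d_i)/3. The first 4 digits are (1, 2, 2, 0).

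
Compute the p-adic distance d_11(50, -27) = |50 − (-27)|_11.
d_11(50, -27) = 1/11

Step 1 — x − y = 50 − (-27) = 77. Step 2 — v_11(77) = 1 (factor: 77 = (11^1 · 7); the sign does not affect v_p). Step 3 — |x − y|_11 = 11^{-1} = 1/11.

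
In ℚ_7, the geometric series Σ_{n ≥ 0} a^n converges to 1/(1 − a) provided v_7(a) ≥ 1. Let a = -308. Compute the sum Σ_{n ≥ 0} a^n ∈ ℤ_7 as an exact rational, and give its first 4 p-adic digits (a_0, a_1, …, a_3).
Σ a^n = 1/(1 − a) = 1/309;  first 4 digits = (1, 5, 4, 1)

v_7(a) = 1 ≥ 1, so the series converges in ℤ_7 to 1/(1 − a) = 1/(1 − (-308)) = 1/309. Expand this rational in ℤ_7: compute digits iteratively via d_i = x_i mod 7, x_{i+1} = (x_i − d_i)/7. The first 4 digits are (1, 5, 4, 1).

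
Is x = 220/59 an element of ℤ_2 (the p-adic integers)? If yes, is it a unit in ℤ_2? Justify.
x ∈ ℤ_2 but not a unit; v_2(x) = 2 > 0

ℤ_2 = {x ∈ ℚ_2 : v_2(x) ≥ 0} and ℤ_2^× = {x ∈ ℤ_2 : v_2(x) = 0}. Here v_2(220/59) = v_2(num) − v_2(den) = 2; compare against these criteria.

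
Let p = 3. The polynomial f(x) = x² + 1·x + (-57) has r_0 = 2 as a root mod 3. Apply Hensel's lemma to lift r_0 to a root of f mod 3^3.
r_2 = 5 (mod 27)

Hensel: r_{i+1} = r_i − f(r_i)·(f′(r_i))^{-1} mod 3^{i+2}, f′(x) = 2x + 1. Iterate:
  r_0 = 2 (mod 3)
  r_1 = 5 (mod 9)
  r_2 = 5 (mod 27)
Final: r = 5 satisfies f(r) ≡ 0 mod 3^3.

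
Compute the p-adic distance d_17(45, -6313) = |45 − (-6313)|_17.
d_17(45, -6313) = 1/289

Step 1 — x − y = 45 − (-6313) = 6358. Step 2 — v_17(6358) = 2 (factor: 6358 = (17^2 · 22); the sign does not affect v_p). Step 3 — |x − y|_17 = 17^{-2} = 1/289.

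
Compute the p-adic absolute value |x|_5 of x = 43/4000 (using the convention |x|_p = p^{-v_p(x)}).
|43/4000|_5 = 125

Step 1 — compute v_5(x) by factoring powers of 5 out of the numerator and denominator: v_5(43/4000) = -3. Step 2 — apply |x|_p = p^{-v_p(x)} = 5^{3} = 125.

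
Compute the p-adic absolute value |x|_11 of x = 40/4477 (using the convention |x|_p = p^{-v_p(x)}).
|40/4477|_11 = 121

Step 1 — compute v_11(x) by factoring powers of 11 out of the numerator and denominator: v_11(40/4477) = -2. Step 2 — apply |x|_p = p^{-v_p(x)} = 11^{2} = 121.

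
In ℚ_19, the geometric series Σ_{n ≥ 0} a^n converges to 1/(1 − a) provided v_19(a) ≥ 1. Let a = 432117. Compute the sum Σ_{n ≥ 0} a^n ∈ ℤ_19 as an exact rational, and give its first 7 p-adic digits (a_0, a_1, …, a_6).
Σ a^n = 1/(1 − a) = -1/432116;  first 7 digits = (1, 0, 0, 6, 3, 0, 17)

v_19(a) = 3 ≥ 1, so the series converges in ℤ_19 to 1/(1 − a) = 1/(1 − 432117) = -1/432116. Expand this rational in ℤ_19: compute digits iteratively via d_i = x_i mod 19, x_{i+1} = (x_i − d_i)/19. The first 7 digits are (1, 0, 0, 6, 3, 0, 17).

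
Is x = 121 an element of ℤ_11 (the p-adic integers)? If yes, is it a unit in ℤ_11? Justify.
x ∈ ℤ_11 but not a unit; v_11(x) = 2 > 0

ℤ_11 = {x ∈ ℚ_11 : v_11(x) ≥ 0} and ℤ_11^× = {x ∈ ℤ_11 : v_11(x) = 0}. Here v_11(121) = v_11(num) − v_11(den) = 2; compare against these criteria.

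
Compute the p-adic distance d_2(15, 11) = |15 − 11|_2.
d_2(15, 11) = 1/4

Step 1 — x − y = 15 − 11 = 4. Step 2 — v_2(4) = 2 (factor: 4 = (2^2 · 1); the sign does not affect v_p). Step 3 — |x − y|_2 = 2^{-2} = 1/4.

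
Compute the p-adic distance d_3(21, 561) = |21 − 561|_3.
d_3(21, 561) = 1/27

Step 1 — x − y = 21 − 561 = -540. Step 2 — v_3(-540) = 3 (factor: -540 = −(3^3 · 20); the sign does not affect v_p). Step 3 — |x − y|_3 = 3^{-3} = 1/27.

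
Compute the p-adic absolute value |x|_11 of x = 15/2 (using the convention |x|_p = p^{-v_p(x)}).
|15/2|_11 = 1

Step 1 — compute v_11(x) by factoring powers of 11 out of the numerator and denominator: v_11(15/2) = 0. Step 2 — apply |x|_p = p^{-v_p(x)} = 11^{0} = 1.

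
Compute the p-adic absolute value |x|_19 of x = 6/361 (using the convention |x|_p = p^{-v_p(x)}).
|6/361|_19 = 361

Step 1 — compute v_19(x) by factoring powers of 19 out of the numerator and denominator: v_19(6/361) = -2. Step 2 — apply |x|_p = p^{-v_p(x)} = 19^{2} = 361.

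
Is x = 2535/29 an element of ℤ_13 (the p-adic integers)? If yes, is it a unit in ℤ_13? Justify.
x ∈ ℤ_13 but not a unit; v_13(x) = 2 > 0

ℤ_13 = {x ∈ ℚ_13 : v_13(x) ≥ 0} and ℤ_13^× = {x ∈ ℤ_13 : v_13(x) = 0}. Here v_13(2535/29) = v_13(num) − v_13(den) = 2; compare against these criteria.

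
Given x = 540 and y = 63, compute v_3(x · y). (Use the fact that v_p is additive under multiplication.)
v_3(34020) = 5

v_p(x) = 3 (factor: 540 = 3^3 · 20); v_p(y) = 2 (factor: 63 = 3^2 · 7). Additivity: v_p(xy) = v_p(x) + v_p(y) = 3 + 2 = 5. (Direct check: xy = 34020 = 3^5 · (140).)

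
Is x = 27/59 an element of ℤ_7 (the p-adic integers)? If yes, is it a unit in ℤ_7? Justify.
x ∈ ℤ_7^× (unit); v_7(x) = 0

ℤ_7 = {x ∈ ℚ_7 : v_7(x) ≥ 0} and ℤ_7^× = {x ∈ ℤ_7 : v_7(x) = 0}. Here v_7(27/59) = v_7(num) − v_7(den) = 0; compare against these criteria.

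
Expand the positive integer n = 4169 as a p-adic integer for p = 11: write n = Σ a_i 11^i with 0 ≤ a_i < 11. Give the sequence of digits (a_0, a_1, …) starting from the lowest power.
(a_0, a_1, …) = (0, 5, 1, 3)

Repeated division by 11 gives the digits low-to-high: 4169 = 5·11^1 + 1·11^2 + 3·11^3. Digit sequence: (0, 5, 1, 3).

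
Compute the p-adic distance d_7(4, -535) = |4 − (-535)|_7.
d_7(4, -535) = 1/49

Step 1 — x − y = 4 − (-535) = 539. Step 2 — v_7(539) = 2 (factor: 539 = (7^2 · 11); the sign does not affect v_p). Step 3 — |x − y|_7 = 7^{-2} = 1/49.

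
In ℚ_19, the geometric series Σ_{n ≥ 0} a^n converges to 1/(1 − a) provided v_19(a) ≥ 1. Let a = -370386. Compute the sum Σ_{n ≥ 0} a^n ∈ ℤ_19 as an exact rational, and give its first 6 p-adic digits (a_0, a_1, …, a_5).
Σ a^n = 1/(1 − a) = 1/370387;  first 6 digits = (1, 0, 0, 3, 16, 18)

v_19(a) = 3 ≥ 1, so the series converges in ℤ_19 to 1/(1 − a) = 1/(1 − (-370386)) = 1/370387. Expand this rational in ℤ_19: compute digits iteratively via d_i = x_i mod 19, x_{i+1} = (x_i − d_i)/19. The first 6 digits are (1, 0, 0, 3, 16, 18).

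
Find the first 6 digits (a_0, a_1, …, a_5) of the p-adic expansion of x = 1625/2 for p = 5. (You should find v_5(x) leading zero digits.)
(a_0, …, a_5) = (0, 0, 0, 4, 3, 2)

v_5(1625/2) = 3, so a_0 = ... = a_2 = 0. Factor out: x = 5^3 · u with u = 13/2 a unit in ℤ_5. Expand u iteratively via a_{v+i} = u_i mod 5, u_{i+1} = (u_i − a_{v+i})/5:
  u_0 = 13/2;  a_3 = 4;  u_1 = (u_0 − 4)/5 = 1/2
  u_1 = 1/2;  a_4 = 3;  u_2 = (u_1 − 3)/5 = -1/2
  u_2 = -1/2;  a_5 = 2;  u_3 = (u_2 − 2)/5 = -1/2
Digits: (0, 0, 0, 4, 3, 2).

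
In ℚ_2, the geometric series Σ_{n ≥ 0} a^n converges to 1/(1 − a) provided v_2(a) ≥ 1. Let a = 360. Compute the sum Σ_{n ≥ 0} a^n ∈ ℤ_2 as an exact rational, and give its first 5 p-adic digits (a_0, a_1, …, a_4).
Σ a^n = 1/(1 − a) = -1/359;  first 5 digits = (1, 0, 0, 1, 0)

v_2(a) = 3 ≥ 1, so the series converges in ℤ_2 to 1/(1 − a) = 1/(1 − 360) = -1/359. Expand this rational in ℤ_2: compute digits iteratively via d_i = x_i mod 2, x_{i+1} = (x_i − d_i)/2. The first 5 digits are (1, 0, 0, 1, 0).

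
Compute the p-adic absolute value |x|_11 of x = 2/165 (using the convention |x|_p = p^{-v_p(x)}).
|2/165|_11 = 11

Step 1 — compute v_11(x) by factoring powers of 11 out of the numerator and denominator: v_11(2/165) = -1. Step 2 — apply |x|_p = p^{-v_p(x)} = 11^{1} = 11.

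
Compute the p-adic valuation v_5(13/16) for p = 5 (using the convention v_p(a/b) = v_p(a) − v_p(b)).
v_5(13/16) = 0

Factor powers of 5 from the numerator and denominator of the reduced fraction: 13 = 5^0 · 13 and 16 = 5^0 · 16. Apply v_p(a/b) = v_p(a) − v_p(b): v_5(13/16) = 0 − 0 = 0.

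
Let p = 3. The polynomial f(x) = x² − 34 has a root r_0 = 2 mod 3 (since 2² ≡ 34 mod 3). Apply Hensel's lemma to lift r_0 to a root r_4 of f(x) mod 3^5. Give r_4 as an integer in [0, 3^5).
r_4 = 95 (mod 243)

Hensel's recurrence: r_{i+1} = r_i − f(r_i)·(f′(r_i))^{-1} mod 3^{i+2}, with f′(x) = 2x. Iterate:
  r_0 = 2 (mod 3)
  r_1 = 5 (mod 9)
  r_2 = 14 (mod 27)
  r_3 = 14 (mod 81)
  r_4 = 95 (mod 243)
Final: r_4 = 95, and one checks f(r_4) ≡ 0 mod 3^5.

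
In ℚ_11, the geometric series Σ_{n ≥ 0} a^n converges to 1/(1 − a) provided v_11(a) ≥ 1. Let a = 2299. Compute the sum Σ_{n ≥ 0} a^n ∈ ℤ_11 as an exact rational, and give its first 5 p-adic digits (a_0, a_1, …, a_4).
Σ a^n = 1/(1 − a) = -1/2298;  first 5 digits = (1, 0, 8, 1, 9)

v_11(a) = 2 ≥ 1, so the series converges in ℤ_11 to 1/(1 − a) = 1/(1 − 2299) = -1/2298. Expand this rational in ℤ_11: compute digits iteratively via d_i = x_i mod 11, x_{i+1} = (x_i − d_i)/11. The first 5 digits are (1, 0, 8, 1, 9).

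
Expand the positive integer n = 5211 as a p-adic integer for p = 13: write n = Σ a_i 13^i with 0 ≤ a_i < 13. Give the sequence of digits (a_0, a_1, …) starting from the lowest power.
(a_0, a_1, …) = (11, 10, 4, 2)

Repeated division by 13 gives the digits low-to-high: 5211 = 11 + 10·13^1 + 4·13^2 + 2·13^3. Digit sequence: (11, 10, 4, 2).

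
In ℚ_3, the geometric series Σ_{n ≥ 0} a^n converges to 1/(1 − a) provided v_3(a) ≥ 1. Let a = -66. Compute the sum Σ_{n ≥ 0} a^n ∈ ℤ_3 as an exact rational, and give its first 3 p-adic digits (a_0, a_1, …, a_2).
Σ a^n = 1/(1 − a) = 1/67;  first 3 digits = (1, 2, 2)

v_3(a) = 1 ≥ 1, so the series converges in ℤ_3 to 1/(1 − a) = 1/(1 − (-66)) = 1/67. Expand this rational in ℤ_3: compute digits iteratively via d_i = x_i mod 3, x_{i+1} = (x_i − d_i)/3. The first 3 digits are (1, 2, 2).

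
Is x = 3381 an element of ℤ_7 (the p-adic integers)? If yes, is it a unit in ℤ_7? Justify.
x ∈ ℤ_7 but not a unit; v_7(x) = 2 > 0

ℤ_7 = {x ∈ ℚ_7 : v_7(x) ≥ 0} and ℤ_7^× = {x ∈ ℤ_7 : v_7(x) = 0}. Here v_7(3381) = v_7(num) − v_7(den) = 2; compare against these criteria.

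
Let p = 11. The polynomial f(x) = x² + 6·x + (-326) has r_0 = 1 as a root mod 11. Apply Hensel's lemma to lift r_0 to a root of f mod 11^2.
r_1 = 56 (mod 121)

Hensel: r_{i+1} = r_i − f(r_i)·(f′(r_i))^{-1} mod 11^{i+2}, f′(x) = 2x + 6. Iterate:
  r_0 = 1 (mod 11)
  r_1 = 56 (mod 121)
Final: r = 56 satisfies f(r) ≡ 0 mod 11^2.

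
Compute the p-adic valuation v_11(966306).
v_11(966306) = 5

v_11(n) is the largest exponent k such that 11^k divides n. Factor out: 966306 = 11^5 · 6. (Sign doesn't affect v_p.) So v_11(966306) = 5.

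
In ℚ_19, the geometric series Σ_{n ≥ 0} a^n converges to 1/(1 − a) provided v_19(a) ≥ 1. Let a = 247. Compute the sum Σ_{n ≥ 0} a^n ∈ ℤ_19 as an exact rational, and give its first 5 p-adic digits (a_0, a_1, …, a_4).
Σ a^n = 1/(1 − a) = -1/246;  first 5 digits = (1, 13, 17, 1, 6)

v_19(a) = 1 ≥ 1, so the series converges in ℤ_19 to 1/(1 − a) = 1/(1 − 247) = -1/246. Expand this rational in ℤ_19: compute digits iteratively via d_i = x_i mod 19, x_{i+1} = (x_i − d_i)/19. The first 5 digits are (1, 13, 17, 1, 6).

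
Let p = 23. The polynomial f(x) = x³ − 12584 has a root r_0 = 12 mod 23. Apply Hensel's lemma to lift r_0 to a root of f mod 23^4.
r_3 = 38997 (mod 279841)

Hensel: r_{i+1} = r_i − f(r_i)/f′(r_i) mod 23^{i+2}, where f′(x) = 3x². Iterate:
  r_0 = 12 (mod 23)
  r_1 = 380 (mod 529)
  r_2 = 2496 (mod 12167)
  r_3 = 38997 (mod 279841)
Final: r = 38997 with f(r) ≡ 0 mod 23^4.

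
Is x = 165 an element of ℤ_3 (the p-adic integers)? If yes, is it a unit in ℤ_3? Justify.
x ∈ ℤ_3 but not a unit; v_3(x) = 1 > 0

ℤ_3 = {x ∈ ℚ_3 : v_3(x) ≥ 0} and ℤ_3^× = {x ∈ ℤ_3 : v_3(x) = 0}. Here v_3(165) = v_3(num) − v_3(den) = 1; compare against these criteria.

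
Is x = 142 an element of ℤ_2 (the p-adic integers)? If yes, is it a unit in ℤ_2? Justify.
x ∈ ℤ_2 but not a unit; v_2(x) = 1 > 0

ℤ_2 = {x ∈ ℚ_2 : v_2(x) ≥ 0} and ℤ_2^× = {x ∈ ℤ_2 : v_2(x) = 0}. Here v_2(142) = v_2(num) − v_2(den) = 1; compare against these criteria.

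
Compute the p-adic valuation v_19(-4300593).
v_19(-4300593) = 4

v_19(n) is the largest exponent k such that 19^k divides n. Factor out: -4300593 = -19^4 · 33. (Sign doesn't affect v_p.) So v_19(-4300593) = 4.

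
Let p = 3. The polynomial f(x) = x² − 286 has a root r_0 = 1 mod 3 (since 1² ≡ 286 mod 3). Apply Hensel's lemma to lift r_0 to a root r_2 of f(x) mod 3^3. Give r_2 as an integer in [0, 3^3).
r_2 = 4 (mod 27)

Hensel's recurrence: r_{i+1} = r_i − f(r_i)·(f′(r_i))^{-1} mod 3^{i+2}, with f′(x) = 2x. Iterate:
  r_0 = 1 (mod 3)
  r_1 = 4 (mod 9)
  r_2 = 4 (mod 27)
Final: r_2 = 4, and one checks f(r_2) ≡ 0 mod 3^3.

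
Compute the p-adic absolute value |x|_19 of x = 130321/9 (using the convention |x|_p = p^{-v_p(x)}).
|130321/9|_19 = 1/130321

Step 1 — compute v_19(x) by factoring powers of 19 out of the numerator and denominator: v_19(130321/9) = 4. Step 2 — apply |x|_p = p^{-v_p(x)} = 19^{-4} = 1/130321.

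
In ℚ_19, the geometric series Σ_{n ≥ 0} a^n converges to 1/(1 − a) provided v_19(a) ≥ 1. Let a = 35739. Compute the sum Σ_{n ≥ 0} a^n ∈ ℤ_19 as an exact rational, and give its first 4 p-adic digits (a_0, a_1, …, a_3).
Σ a^n = 1/(1 − a) = -1/35738;  first 4 digits = (1, 0, 4, 5)

v_19(a) = 2 ≥ 1, so the series converges in ℤ_19 to 1/(1 − a) = 1/(1 − 35739) = -1/35738. Expand this rational in ℤ_19: compute digits iteratively via d_i = x_i mod 19, x_{i+1} = (x_i − d_i)/19. The first 4 digits are (1, 0, 4, 5).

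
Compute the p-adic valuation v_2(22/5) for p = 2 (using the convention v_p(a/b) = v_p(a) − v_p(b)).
v_2(22/5) = 1

Factor powers of 2 from the numerator and denominator of the reduced fraction: 22 = 2^1 · 11 and 5 = 2^0 · 5. Apply v_p(a/b) = v_p(a) − v_p(b): v_2(22/5) = 1 − 0 = 1.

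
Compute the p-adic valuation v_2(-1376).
v_2(-1376) = 5

v_2(n) is the largest exponent k such that 2^k divides n. Factor out: -1376 = -2^5 · 43. (Sign doesn't affect v_p.) So v_2(-1376) = 5.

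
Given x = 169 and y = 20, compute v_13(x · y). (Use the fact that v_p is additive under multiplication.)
v_13(3380) = 2

v_p(x) = 2 (factor: 169 = 13^2 · 1); v_p(y) = 0 (factor: 20 = 13^0 · 20). Additivity: v_p(xy) = v_p(x) + v_p(y) = 2 + 0 = 2. (Direct check: xy = 3380 = 13^2 · (20).)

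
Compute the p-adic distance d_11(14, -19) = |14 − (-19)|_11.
d_11(14, -19) = 1/11

Step 1 — x − y = 14 − (-19) = 33. Step 2 — v_11(33) = 1 (factor: 33 = (11^1 · 3); the sign does not affect v_p). Step 3 — |x − y|_11 = 11^{-1} = 1/11.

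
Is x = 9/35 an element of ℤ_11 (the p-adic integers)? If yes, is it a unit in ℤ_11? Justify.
x ∈ ℤ_11^× (unit); v_11(x) = 0

ℤ_11 = {x ∈ ℚ_11 : v_11(x) ≥ 0} and ℤ_11^× = {x ∈ ℤ_11 : v_11(x) = 0}. Here v_11(9/35) = v_11(num) − v_11(den) = 0; compare against these criteria.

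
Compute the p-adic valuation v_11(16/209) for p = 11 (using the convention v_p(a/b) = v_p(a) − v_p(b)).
v_11(16/209) = -1

Factor powers of 11 from the numerator and denominator of the reduced fraction: 16 = 11^0 · 16 and 209 = 11^1 · 19. Apply v_p(a/b) = v_p(a) − v_p(b): v_11(16/209) = 0 − 1 = -1.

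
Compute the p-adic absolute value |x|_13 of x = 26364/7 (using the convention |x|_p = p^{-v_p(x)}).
|26364/7|_13 = 1/2197

Step 1 — compute v_13(x) by factoring powers of 13 out of the numerator and denominator: v_13(26364/7) = 3. Step 2 — apply |x|_p = p^{-v_p(x)} = 13^{-3} = 1/2197.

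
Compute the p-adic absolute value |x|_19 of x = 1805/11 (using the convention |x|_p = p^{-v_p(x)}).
|1805/11|_19 = 1/361

Step 1 — compute v_19(x) by factoring powers of 19 out of the numerator and denominator: v_19(1805/11) = 2. Step 2 — apply |x|_p = p^{-v_p(x)} = 19^{-2} = 1/361.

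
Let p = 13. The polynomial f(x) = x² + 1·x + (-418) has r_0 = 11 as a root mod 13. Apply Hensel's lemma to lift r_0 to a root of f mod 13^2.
r_1 = 141 (mod 169)

Hensel: r_{i+1} = r_i − f(r_i)·(f′(r_i))^{-1} mod 13^{i+2}, f′(x) = 2x + 1. Iterate:
  r_0 = 11 (mod 13)
  r_1 = 141 (mod 169)
Final: r = 141 satisfies f(r) ≡ 0 mod 13^2.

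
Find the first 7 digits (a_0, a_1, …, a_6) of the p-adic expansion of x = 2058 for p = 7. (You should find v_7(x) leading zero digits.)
(a_0, …, a_6) = (0, 0, 0, 6, 0, 0, 0)

v_7(2058) = 3, so a_0 = ... = a_2 = 0. Factor out: x = 7^3 · u with u = 6 a unit in ℤ_7. Expand u iteratively via a_{v+i} = u_i mod 7, u_{i+1} = (u_i − a_{v+i})/7:
  u_0 = 6;  a_3 = 6;  u_1 = (u_0 − 6)/7 = 0
  u_1 = 0;  a_4 = 0;  u_2 = (u_1 − 0)/7 = 0
  u_2 = 0;  a_5 = 0;  u_3 = (u_2 − 0)/7 = 0
  u_3 = 0;  a_6 = 0;  u_4 = (u_3 − 0)/7 = 0
Digits: (0, 0, 0, 6, 0, 0, 0).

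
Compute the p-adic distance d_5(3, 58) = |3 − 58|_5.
d_5(3, 58) = 1/5

Step 1 — x − y = 3 − 58 = -55. Step 2 — v_5(-55) = 1 (factor: -55 = −(5^1 · 11); the sign does not affect v_p). Step 3 — |x − y|_5 = 5^{-1} = 1/5.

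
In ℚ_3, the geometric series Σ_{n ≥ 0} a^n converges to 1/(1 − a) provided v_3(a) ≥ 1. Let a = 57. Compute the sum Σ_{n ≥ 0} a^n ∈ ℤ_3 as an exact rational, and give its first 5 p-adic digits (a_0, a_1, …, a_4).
Σ a^n = 1/(1 − a) = -1/56;  first 5 digits = (1, 1, 1, 0, 0)

v_3(a) = 1 ≥ 1, so the series converges in ℤ_3 to 1/(1 − a) = 1/(1 − 57) = -1/56. Expand this rational in ℤ_3: compute digits iteratively via d_i = x_i mod 3, x_{i+1} = (x_i − d_i)/3. The first 5 digits are (1, 1, 1, 0, 0).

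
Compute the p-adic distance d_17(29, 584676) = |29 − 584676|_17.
d_17(29, 584676) = 1/83521

Step 1 — x − y = 29 − 584676 = -584647. Step 2 — v_17(-584647) = 4 (factor: -584647 = −(17^4 · 7); the sign does not affect v_p). Step 3 — |x − y|_17 = 17^{-4} = 1/83521.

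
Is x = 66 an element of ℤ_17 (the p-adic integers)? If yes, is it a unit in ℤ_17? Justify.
x ∈ ℤ_17^× (unit); v_17(x) = 0

ℤ_17 = {x ∈ ℚ_17 : v_17(x) ≥ 0} and ℤ_17^× = {x ∈ ℤ_17 : v_17(x) = 0}. Here v_17(66) = v_17(num) − v_17(den) = 0; compare against these criteria.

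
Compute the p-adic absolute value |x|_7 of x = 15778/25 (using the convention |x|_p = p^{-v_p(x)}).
|15778/25|_7 = 1/343

Step 1 — compute v_7(x) by factoring powers of 7 out of the numerator and denominator: v_7(15778/25) = 3. Step 2 — apply |x|_p = p^{-v_p(x)} = 7^{-3} = 1/343.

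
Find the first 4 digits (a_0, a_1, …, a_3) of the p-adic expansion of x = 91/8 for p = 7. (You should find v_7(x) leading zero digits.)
(a_0, …, a_3) = (0, 6, 2, 4)

v_7(91/8) = 1, so a_0 = ... = a_0 = 0. Factor out: x = 7^1 · u with u = 13/8 a unit in ℤ_7. Expand u iteratively via a_{v+i} = u_i mod 7, u_{i+1} = (u_i − a_{v+i})/7:
  u_0 = 13/8;  a_1 = 6;  u_1 = (u_0 − 6)/7 = -5/8
  u_1 = -5/8;  a_2 = 2;  u_2 = (u_1 − 2)/7 = -3/8
  u_2 = -3/8;  a_3 = 4;  u_3 = (u_2 − 4)/7 = -5/8
Digits: (0, 6, 2, 4).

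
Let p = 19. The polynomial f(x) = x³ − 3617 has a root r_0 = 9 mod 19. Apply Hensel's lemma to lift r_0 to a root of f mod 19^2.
r_1 = 9 (mod 361)

Hensel: r_{i+1} = r_i − f(r_i)/f′(r_i) mod 19^{i+2}, where f′(x) = 3x². Iterate:
  r_0 = 9 (mod 19)
  r_1 = 9 (mod 361)
Final: r = 9 with f(r) ≡ 0 mod 19^2.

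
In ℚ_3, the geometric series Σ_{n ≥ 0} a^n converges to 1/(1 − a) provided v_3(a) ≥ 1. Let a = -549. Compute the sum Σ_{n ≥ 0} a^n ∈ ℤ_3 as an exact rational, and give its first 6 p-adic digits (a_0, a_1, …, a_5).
Σ a^n = 1/(1 − a) = 1/550;  first 6 digits = (1, 0, 2, 0, 0, 2)

v_3(a) = 2 ≥ 1, so the series converges in ℤ_3 to 1/(1 − a) = 1/(1 − (-549)) = 1/550. Expand this rational in ℤ_3: compute digits iteratively via d_i = x_i mod 3, x_{i+1} = (x_i − d_i)/3. The first 6 digits are (1, 0, 2, 0, 0, 2).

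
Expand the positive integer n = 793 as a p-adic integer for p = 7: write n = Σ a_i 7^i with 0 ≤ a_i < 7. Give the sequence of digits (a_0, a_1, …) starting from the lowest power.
(a_0, a_1, …) = (2, 1, 2, 2)

Repeated division by 7 gives the digits low-to-high: 793 = 2 + 1·7^1 + 2·7^2 + 2·7^3. Digit sequence: (2, 1, 2, 2).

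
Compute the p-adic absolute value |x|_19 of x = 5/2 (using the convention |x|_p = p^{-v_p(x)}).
|5/2|_19 = 1

Step 1 — compute v_19(x) by factoring powers of 19 out of the numerator and denominator: v_19(5/2) = 0. Step 2 — apply |x|_p = p^{-v_p(x)} = 19^{0} = 1.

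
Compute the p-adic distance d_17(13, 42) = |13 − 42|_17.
d_17(13, 42) = 1

Step 1 — x − y = 13 − 42 = -29. Step 2 — v_17(-29) = 0 (factor: -29 = −(17^0 · 29); the sign does not affect v_p). Step 3 — |x − y|_17 = 17^{0} = 1.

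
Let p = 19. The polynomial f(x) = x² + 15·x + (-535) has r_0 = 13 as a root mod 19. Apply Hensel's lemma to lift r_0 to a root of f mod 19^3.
r_2 = 5124 (mod 6859)

Hensel: r_{i+1} = r_i − f(r_i)·(f′(r_i))^{-1} mod 19^{i+2}, f′(x) = 2x + 15. Iterate:
  r_0 = 13 (mod 19)
  r_1 = 70 (mod 361)
  r_2 = 5124 (mod 6859)
Final: r = 5124 satisfies f(r) ≡ 0 mod 19^3.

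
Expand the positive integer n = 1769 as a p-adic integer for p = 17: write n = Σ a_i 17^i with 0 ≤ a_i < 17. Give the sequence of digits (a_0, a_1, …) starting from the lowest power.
(a_0, a_1, …) = (1, 2, 6)

Repeated division by 17 gives the digits low-to-high: 1769 = 1 + 2·17^1 + 6·17^2. Digit sequence: (1, 2, 6).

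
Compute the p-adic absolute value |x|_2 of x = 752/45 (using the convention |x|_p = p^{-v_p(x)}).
|752/45|_2 = 1/16

Step 1 — compute v_2(x) by factoring powers of 2 out of the numerator and denominator: v_2(752/45) = 4. Step 2 — apply |x|_p = p^{-v_p(x)} = 2^{-4} = 1/16.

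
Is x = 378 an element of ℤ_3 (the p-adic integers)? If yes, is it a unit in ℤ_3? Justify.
x ∈ ℤ_3 but not a unit; v_3(x) = 3 > 0

ℤ_3 = {x ∈ ℚ_3 : v_3(x) ≥ 0} and ℤ_3^× = {x ∈ ℤ_3 : v_3(x) = 0}. Here v_3(378) = v_3(num) − v_3(den) = 3; compare against these criteria.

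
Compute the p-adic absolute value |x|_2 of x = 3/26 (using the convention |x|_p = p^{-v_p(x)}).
|3/26|_2 = 2

Step 1 — compute v_2(x) by factoring powers of 2 out of the numerator and denominator: v_2(3/26) = -1. Step 2 — apply |x|_p = p^{-v_p(x)} = 2^{1} = 2.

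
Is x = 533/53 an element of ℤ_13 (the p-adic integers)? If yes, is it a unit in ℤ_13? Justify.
x ∈ ℤ_13 but not a unit; v_13(x) = 1 > 0

ℤ_13 = {x ∈ ℚ_13 : v_13(x) ≥ 0} and ℤ_13^× = {x ∈ ℤ_13 : v_13(x) = 0}. Here v_13(533/53) = v_13(num) − v_13(den) = 1; compare against these criteria.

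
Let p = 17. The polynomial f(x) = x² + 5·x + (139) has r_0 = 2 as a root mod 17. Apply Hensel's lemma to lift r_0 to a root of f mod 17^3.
r_2 = 4320 (mod 4913)

Hensel: r_{i+1} = r_i − f(r_i)·(f′(r_i))^{-1} mod 17^{i+2}, f′(x) = 2x + 5. Iterate:
  r_0 = 2 (mod 17)
  r_1 = 274 (mod 289)
  r_2 = 4320 (mod 4913)
Final: r = 4320 satisfies f(r) ≡ 0 mod 17^3.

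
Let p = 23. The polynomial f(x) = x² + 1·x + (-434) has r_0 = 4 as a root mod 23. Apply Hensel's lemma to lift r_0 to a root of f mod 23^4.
r_3 = 47131 (mod 279841)

Hensel: r_{i+1} = r_i − f(r_i)·(f′(r_i))^{-1} mod 23^{i+2}, f′(x) = 2x + 1. Iterate:
  r_0 = 4 (mod 23)
  r_1 = 50 (mod 529)
  r_2 = 10630 (mod 12167)
  r_3 = 47131 (mod 279841)
Final: r = 47131 satisfies f(r) ≡ 0 mod 23^4.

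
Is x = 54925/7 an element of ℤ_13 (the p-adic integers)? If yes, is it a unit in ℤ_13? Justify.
x ∈ ℤ_13 but not a unit; v_13(x) = 3 > 0

ℤ_13 = {x ∈ ℚ_13 : v_13(x) ≥ 0} and ℤ_13^× = {x ∈ ℤ_13 : v_13(x) = 0}. Here v_13(54925/7) = v_13(num) − v_13(den) = 3; compare against these criteria.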